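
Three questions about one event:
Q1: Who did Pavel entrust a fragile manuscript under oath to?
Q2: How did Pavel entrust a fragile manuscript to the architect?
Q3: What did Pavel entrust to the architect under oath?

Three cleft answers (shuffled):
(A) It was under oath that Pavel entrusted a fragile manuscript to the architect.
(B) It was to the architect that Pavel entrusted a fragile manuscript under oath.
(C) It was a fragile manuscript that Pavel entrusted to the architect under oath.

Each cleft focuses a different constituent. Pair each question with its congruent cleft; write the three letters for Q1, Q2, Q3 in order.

BAC

Q1 asks about the recipient; cleft (B) focuses "to the architect", which is the recipient — so Q1 → B.
Q2 asks about the manner; cleft (A) focuses "under oath", which is the manner — so Q2 → A.
Q3 asks about the direct object; cleft (C) focuses "a fragile manuscript", which is the direct object — so Q3 → C.
Mapping: Q1→B, Q2→A, Q3→C.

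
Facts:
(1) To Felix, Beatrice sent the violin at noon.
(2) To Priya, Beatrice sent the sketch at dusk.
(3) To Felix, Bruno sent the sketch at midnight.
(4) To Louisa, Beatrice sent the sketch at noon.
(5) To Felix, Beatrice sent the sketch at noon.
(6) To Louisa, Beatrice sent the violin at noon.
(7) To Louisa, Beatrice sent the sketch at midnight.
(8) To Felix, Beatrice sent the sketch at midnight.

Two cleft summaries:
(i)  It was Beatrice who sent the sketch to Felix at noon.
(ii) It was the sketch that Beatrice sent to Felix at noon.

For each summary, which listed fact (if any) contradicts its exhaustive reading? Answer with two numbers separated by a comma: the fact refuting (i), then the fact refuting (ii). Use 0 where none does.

0, 1

Summary (i) focuses "Beatrice" (the agent); background the sketch as thing and Felix as recipient and at noon as setting. No fact matches that background with a different agent, so 0.
Summary (ii) focuses "the sketch" (the thing); background Beatrice as agent and Felix as recipient and at noon as setting. Fact (1) matches that background with thing = the violin — refutes (ii).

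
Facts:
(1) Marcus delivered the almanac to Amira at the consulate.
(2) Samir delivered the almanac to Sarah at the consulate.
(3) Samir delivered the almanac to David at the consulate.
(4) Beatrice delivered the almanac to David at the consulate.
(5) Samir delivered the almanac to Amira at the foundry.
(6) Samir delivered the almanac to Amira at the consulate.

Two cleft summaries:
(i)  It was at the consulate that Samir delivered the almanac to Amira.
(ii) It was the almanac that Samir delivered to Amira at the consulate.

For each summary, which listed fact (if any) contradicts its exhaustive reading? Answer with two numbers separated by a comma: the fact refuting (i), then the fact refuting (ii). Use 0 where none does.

5, 0

(i): focus "at the consulate". Looking for agent = Samir, thing = the almanac, recipient = Amira with some other setting — fact (5) has at the foundry there. Refuted.
(ii): focus "the almanac". No fact shares agent = Samir, recipient = Amira, setting = at the consulate with a different thing. 0.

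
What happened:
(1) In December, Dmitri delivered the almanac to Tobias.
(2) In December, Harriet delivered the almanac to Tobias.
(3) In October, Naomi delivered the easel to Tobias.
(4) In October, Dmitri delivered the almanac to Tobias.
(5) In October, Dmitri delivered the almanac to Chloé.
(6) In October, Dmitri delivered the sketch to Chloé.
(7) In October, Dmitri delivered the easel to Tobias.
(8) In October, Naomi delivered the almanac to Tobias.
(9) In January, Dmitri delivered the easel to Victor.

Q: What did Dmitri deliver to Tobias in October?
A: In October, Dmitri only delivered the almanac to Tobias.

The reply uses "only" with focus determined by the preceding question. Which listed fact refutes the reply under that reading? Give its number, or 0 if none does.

The question "What did ...?" targets the thing, so in the reply the focus falls on "the almanac".
"Only" then excludes alternative things while the background — agent = Dmitri, recipient = Tobias, setting = in October — is held fixed.
Fact (7) keeps agent = Dmitri, recipient = Tobias, setting = in October but has thing = the easel; that refutes the reply.
(Fact (1) would refute a reading with focus on the setting — but that is not what the question asks.)

7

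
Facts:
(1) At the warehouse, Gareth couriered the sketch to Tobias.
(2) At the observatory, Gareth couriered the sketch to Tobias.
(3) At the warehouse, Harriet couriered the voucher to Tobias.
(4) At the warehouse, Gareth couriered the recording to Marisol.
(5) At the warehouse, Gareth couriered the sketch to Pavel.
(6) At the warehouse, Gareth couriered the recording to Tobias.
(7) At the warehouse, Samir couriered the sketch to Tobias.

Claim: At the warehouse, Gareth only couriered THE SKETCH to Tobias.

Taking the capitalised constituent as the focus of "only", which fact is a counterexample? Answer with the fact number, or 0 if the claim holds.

6

Focus (in capitals) is "the sketch" — the thing. "Only" excludes alternative things while holding fixed same agent, recipient, setting (Gareth / Tobias / at the warehouse).
Fact (6) matches on same agent, recipient, setting (Gareth / Tobias / at the warehouse), but has thing = the recording instead. That refutes the claim.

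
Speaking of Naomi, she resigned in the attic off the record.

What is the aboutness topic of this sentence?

The construction explicitly marks "Naomi" as what the sentence is about — the topic.
The remainder of the clause is the comment (what is said about the topic).

Naomi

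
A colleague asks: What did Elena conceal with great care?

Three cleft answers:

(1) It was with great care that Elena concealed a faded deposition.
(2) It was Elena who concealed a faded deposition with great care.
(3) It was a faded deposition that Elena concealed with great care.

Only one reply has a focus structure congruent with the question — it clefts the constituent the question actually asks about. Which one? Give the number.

3

The question word "what" targets the direct object.
Option (1) clefts "with great care" — the manner, not what was asked.
Option (2) clefts "Elena" — the subject (agent), not what was asked.
Option (3) clefts "a faded deposition" — that matches what the question asks about.
So the congruent reply is (3).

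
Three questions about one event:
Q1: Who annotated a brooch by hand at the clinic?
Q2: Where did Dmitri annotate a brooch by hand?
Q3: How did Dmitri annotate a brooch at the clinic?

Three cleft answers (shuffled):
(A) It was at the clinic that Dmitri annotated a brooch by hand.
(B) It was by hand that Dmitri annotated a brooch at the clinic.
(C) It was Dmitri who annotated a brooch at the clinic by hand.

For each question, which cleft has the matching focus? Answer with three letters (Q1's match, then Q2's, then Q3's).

Q1 asks about the subject (agent); cleft (C) focuses "Dmitri", which is the subject (agent) — so Q1 → C.
Q2 asks about the location; cleft (A) focuses "at the clinic", which is the location — so Q2 → A.
Q3 asks about the manner; cleft (B) focuses "by hand", which is the manner — so Q3 → B.
Mapping: Q1→C, Q2→A, Q3→B.

CAB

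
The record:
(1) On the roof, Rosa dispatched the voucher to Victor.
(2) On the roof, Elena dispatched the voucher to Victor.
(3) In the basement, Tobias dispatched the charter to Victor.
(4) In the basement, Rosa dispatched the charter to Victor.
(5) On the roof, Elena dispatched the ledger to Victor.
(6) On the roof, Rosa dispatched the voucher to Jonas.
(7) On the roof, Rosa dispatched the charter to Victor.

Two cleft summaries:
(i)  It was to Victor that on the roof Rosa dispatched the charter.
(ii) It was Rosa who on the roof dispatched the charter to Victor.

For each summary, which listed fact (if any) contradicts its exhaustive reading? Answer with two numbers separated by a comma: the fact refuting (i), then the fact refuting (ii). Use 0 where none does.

0, 0

(i): focus "Victor". No fact shares Rosa as agent and the charter as thing and on the roof as setting with a different recipient. 0.
(ii): focus "Rosa". No fact shares the charter as thing and Victor as recipient and on the roof as setting with a different agent. 0.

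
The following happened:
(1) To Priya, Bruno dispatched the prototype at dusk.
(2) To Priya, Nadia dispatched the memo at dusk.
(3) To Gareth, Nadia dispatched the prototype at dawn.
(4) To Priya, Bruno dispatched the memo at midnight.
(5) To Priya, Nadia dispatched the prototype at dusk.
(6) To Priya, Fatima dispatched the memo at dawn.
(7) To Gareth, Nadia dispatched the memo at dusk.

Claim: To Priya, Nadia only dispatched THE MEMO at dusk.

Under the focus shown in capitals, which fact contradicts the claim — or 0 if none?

5

Focus (in capitals) is "the memo" — the thing. "Only" excludes alternative things while holding fixed Nadia as agent and Priya as recipient and at dusk as setting.
Fact (5) matches on Nadia as agent and Priya as recipient and at dusk as setting, but has thing = the prototype instead. That refutes the claim.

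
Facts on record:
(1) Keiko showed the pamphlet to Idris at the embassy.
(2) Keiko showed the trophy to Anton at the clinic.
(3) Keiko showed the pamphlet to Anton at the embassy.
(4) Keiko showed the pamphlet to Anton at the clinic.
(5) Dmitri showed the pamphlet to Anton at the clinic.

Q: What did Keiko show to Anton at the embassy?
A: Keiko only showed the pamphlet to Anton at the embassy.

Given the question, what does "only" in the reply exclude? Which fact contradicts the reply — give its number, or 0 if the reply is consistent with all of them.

The question "What did ...?" targets the thing, so in the reply the focus falls on "the pamphlet".
So "only" ranges over things; the rest (Keiko as agent and Anton as recipient and at the embassy as setting) is presupposed.
No listed fact shares that background with another thing. Nothing contradicts the reply.
(Fact (1) would refute a reading with focus on the recipient — but that is not what the question asks.)

0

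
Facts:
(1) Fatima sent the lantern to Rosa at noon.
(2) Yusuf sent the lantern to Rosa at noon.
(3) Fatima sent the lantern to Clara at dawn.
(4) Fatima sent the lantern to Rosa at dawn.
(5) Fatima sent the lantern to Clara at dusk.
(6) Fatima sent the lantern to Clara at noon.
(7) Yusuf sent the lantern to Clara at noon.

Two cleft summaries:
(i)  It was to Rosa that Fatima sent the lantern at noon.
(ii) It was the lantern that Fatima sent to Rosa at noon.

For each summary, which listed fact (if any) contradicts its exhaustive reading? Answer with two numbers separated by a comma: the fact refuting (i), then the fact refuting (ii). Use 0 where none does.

6, 0

(i): focus "Rosa". Looking for agent = Fatima, thing = the lantern, setting = at noon with some other recipient — fact (6) has Clara there. Refuted.
(ii): focus "the lantern". No fact shares agent = Fatima, recipient = Rosa, setting = at noon with a different thing. 0.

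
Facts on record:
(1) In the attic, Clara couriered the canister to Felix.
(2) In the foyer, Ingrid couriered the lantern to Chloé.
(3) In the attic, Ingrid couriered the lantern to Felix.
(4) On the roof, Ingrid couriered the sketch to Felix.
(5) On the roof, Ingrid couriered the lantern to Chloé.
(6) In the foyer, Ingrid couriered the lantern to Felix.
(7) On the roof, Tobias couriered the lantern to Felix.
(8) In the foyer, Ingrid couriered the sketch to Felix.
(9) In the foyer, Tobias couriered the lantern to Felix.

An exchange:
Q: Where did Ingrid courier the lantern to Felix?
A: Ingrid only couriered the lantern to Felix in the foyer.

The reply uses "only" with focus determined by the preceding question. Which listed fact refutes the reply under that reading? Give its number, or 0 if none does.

The question "Where did ...?" targets the setting, so in the reply the focus falls on "in the foyer".
"Only" then excludes alternative settings while the background — agent = Ingrid, thing = the lantern, recipient = Felix — is held fixed.
Fact (3) shares the background with a different setting (in the attic) — counterexample.
(Fact (8) would refute a reading with focus on the thing — but that is not what the question asks.)

3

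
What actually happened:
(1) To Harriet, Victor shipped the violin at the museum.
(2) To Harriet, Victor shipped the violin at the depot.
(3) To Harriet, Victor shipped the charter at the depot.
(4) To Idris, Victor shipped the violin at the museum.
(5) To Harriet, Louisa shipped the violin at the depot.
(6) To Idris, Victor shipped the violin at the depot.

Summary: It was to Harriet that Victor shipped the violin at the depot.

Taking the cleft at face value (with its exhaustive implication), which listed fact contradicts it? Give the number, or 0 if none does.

6

The cleft puts "Harriet" in focus and presupposes the open proposition with agent = Victor, thing = the violin, setting = at the depot.
The exhaustive reading says no other recipient fits that background.
But fact (6) also has agent = Victor, thing = the violin, setting = at the depot, with recipient = Idris — so the exhaustive reading fails.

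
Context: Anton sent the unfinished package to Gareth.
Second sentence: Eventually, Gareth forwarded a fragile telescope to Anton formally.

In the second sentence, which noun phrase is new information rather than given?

a fragile telescope

"Gareth" and "Anton" in the second sentence are given — already mentioned in the context.
"a fragile telescope" has no antecedent in the context; it is discourse-new (the indefinite article also signals a new referent).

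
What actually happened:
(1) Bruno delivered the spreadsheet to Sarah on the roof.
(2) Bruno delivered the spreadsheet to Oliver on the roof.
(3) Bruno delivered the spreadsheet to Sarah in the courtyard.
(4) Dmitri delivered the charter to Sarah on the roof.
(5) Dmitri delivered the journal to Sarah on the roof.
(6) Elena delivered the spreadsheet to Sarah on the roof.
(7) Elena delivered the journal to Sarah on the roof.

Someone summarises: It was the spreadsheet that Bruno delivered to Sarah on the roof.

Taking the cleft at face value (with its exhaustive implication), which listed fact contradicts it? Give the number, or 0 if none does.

Focus of the cleft: "the spreadsheet" (the thing). Presupposed background: same agent, recipient, setting (Bruno / Sarah / on the roof).
Exhaustivity: the spreadsheet is the only thing satisfying that background.
Every other fact differs from the presupposition on some backgrounded slot, so none challenges the exhaustivity.

0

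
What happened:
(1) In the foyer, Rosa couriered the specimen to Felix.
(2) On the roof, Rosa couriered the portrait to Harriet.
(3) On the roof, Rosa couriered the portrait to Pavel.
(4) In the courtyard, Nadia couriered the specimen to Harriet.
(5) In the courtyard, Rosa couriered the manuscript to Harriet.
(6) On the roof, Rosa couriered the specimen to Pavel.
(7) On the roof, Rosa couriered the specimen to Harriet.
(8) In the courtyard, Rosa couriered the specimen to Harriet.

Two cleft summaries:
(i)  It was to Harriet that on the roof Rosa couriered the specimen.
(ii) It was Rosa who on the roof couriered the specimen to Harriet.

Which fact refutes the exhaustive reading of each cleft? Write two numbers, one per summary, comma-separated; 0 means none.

6, 0

(i): focus "Harriet". Looking for agent = Rosa, thing = the specimen, setting = on the roof with some other recipient — fact (6) has Pavel there. Refuted.
(ii): focus "Rosa". No fact shares thing = the specimen, recipient = Harriet, setting = on the roof with a different agent. 0.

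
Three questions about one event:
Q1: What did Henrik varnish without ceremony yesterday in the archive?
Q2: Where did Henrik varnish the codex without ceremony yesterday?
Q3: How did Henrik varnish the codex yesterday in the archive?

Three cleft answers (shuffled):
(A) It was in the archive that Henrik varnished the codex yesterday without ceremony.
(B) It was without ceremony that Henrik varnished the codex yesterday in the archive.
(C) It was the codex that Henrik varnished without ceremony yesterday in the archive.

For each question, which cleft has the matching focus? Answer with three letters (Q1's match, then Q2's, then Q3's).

Q1 asks about the direct object; cleft (C) focuses "the codex", which is the direct object — so Q1 → C.
Q2 asks about the location; cleft (A) focuses "in the archive", which is the location — so Q2 → A.
Q3 asks about the manner; cleft (B) focuses "without ceremony", which is the manner — so Q3 → B.
Mapping: Q1→C, Q2→A, Q3→B.

CAB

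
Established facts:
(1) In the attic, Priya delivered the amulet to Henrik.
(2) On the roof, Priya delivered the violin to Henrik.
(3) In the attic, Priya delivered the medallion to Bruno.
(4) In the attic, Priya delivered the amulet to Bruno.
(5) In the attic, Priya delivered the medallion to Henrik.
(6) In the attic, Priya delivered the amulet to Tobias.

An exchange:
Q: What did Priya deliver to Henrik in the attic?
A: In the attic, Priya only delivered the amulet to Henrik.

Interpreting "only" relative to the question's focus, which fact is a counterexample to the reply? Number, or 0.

5

The question "What did ...?" targets the thing, so in the reply the focus falls on "the amulet".
So "only" ranges over things; the rest (Priya as agent and Henrik as recipient and in the attic as setting) is presupposed.
Fact (5) shares the background with a different thing (the medallion) — counterexample.
(Fact (4) would refute a reading with focus on the recipient — but that is not what the question asks.)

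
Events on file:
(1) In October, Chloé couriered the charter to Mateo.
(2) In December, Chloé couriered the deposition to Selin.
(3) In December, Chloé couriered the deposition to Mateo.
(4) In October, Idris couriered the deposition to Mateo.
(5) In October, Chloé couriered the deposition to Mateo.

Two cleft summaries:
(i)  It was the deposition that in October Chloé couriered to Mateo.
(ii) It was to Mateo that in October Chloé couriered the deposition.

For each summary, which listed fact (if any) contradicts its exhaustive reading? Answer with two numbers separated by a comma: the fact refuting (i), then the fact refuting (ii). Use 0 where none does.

1, 0

Summary (i) focuses "the deposition" (the thing); background agent = Chloé, recipient = Mateo, setting = in October. Fact (1) matches that background with thing = the charter — refutes (i).
Summary (ii) focuses "Mateo" (the recipient); background agent = Chloé, thing = the deposition, setting = in October. No fact matches that background with a different recipient, so 0.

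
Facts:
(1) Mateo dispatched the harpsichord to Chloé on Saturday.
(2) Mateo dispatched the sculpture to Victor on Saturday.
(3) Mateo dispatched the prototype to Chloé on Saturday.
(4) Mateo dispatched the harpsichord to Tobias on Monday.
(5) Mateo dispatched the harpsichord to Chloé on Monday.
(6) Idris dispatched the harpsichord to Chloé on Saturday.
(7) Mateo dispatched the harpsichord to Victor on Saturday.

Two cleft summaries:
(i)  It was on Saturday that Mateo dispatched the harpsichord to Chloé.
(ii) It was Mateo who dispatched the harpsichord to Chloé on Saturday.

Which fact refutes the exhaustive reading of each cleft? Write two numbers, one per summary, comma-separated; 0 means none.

(i): focus "on Saturday". Looking for agent = Mateo, thing = the harpsichord, recipient = Chloé with some other setting — fact (5) has on Monday there. Refuted.
(ii): focus "Mateo". Looking for thing = the harpsichord, recipient = Chloé, setting = on Saturday with some other agent — fact (6) has Idris there. Refuted.

5, 6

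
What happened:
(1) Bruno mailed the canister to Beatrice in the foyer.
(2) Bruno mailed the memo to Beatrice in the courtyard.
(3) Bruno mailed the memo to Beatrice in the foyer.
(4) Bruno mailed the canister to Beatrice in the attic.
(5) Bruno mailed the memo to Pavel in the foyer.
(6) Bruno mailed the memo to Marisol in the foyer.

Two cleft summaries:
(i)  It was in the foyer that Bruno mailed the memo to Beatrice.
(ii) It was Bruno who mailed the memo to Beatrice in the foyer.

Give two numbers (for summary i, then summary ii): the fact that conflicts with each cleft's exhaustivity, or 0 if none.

2, 0

(i): focus "in the foyer". Looking for agent = Bruno, thing = the memo, recipient = Beatrice with some other setting — fact (2) has in the courtyard there. Refuted.
(ii): focus "Bruno". No fact shares thing = the memo, recipient = Beatrice, setting = in the foyer with a different agent. 0.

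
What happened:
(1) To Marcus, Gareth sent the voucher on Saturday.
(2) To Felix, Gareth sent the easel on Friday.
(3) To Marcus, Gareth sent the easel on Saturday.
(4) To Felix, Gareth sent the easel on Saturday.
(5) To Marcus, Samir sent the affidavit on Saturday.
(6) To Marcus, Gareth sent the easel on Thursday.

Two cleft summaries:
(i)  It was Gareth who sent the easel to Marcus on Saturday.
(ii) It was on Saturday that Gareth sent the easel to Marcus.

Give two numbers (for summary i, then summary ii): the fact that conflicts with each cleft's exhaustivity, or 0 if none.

Summary (i) focuses "Gareth" (the agent); background thing = the easel, recipient = Marcus, setting = on Saturday. No fact matches that background with a different agent, so 0.
Summary (ii) focuses "on Saturday" (the setting); background agent = Gareth, thing = the easel, recipient = Marcus. Fact (6) matches that background with setting = on Thursday — refutes (ii).

0, 6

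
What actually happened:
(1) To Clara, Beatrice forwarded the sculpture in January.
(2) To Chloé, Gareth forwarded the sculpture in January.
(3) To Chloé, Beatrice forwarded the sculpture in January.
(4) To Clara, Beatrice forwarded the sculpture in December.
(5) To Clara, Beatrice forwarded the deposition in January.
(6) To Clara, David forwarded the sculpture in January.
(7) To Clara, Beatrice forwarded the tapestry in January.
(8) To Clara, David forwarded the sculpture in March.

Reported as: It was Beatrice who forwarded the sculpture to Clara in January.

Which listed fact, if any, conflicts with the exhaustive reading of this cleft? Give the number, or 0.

Focus of the cleft: "Beatrice" (the agent). Presupposed background: thing = the sculpture, recipient = Clara, setting = in January.
The exhaustive reading says no other agent fits that background.
But fact (6) also has thing = the sculpture, recipient = Clara, setting = in January, with agent = David — so the exhaustive reading fails.

6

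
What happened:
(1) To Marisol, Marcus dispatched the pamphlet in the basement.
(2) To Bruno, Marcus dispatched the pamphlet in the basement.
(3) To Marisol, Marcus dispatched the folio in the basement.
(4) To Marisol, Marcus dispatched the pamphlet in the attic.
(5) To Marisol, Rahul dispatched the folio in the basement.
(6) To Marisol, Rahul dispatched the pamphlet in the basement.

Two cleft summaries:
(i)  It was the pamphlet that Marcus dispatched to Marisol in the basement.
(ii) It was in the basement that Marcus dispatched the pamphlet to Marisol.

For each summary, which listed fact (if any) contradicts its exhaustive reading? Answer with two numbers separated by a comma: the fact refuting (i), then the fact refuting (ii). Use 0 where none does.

3, 4

Summary (i) focuses "the pamphlet" (the thing); background agent = Marcus, recipient = Marisol, setting = in the basement. Fact (3) matches that background with thing = the folio — refutes (i).
Summary (ii) focuses "in the basement" (the setting); background agent = Marcus, thing = the pamphlet, recipient = Marisol. Fact (4) matches that background with setting = in the attic — refutes (ii).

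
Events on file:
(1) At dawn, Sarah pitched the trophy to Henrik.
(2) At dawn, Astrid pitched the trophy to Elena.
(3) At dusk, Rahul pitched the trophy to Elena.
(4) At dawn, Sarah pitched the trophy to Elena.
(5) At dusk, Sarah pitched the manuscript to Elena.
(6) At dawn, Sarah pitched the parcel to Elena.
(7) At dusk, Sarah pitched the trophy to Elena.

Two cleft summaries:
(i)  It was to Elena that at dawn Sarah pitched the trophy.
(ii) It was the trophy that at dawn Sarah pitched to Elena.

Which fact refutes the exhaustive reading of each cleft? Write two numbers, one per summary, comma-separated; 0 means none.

1, 6

(i): focus "Elena". Looking for Sarah as agent and the trophy as thing and at dawn as setting with some other recipient — fact (1) has Henrik there. Refuted.
(ii): focus "the trophy". Looking for Sarah as agent and Elena as recipient and at dawn as setting with some other thing — fact (6) has the parcel there. Refuted.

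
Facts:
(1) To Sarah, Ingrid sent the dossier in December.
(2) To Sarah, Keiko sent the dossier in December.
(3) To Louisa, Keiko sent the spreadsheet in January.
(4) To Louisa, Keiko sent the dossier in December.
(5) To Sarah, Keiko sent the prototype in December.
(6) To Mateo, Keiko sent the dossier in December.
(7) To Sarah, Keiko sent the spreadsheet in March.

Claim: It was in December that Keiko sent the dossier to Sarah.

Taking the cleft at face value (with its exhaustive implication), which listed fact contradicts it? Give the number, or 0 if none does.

0

The cleft puts "in December" in focus and presupposes the open proposition with Keiko as agent and the dossier as thing and Sarah as recipient.
Exhaustivity: in December is the only setting satisfying that background.
Every other fact differs from the presupposition on some backgrounded slot, so none challenges the exhaustivity.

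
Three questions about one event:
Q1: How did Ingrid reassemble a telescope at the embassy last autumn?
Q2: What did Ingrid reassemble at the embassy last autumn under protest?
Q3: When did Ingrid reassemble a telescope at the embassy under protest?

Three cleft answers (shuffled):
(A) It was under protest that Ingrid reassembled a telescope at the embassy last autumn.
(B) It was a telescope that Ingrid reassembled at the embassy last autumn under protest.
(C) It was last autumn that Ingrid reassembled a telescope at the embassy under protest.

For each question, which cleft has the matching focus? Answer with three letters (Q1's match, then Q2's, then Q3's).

ABC

Q1 asks about the manner; cleft (A) focuses "under protest", which is the manner — so Q1 → A.
Q2 asks about the direct object; cleft (B) focuses "a telescope", which is the direct object — so Q2 → B.
Q3 asks about the time; cleft (C) focuses "last autumn", which is the time — so Q3 → C.
Mapping: Q1→A, Q2→B, Q3→C.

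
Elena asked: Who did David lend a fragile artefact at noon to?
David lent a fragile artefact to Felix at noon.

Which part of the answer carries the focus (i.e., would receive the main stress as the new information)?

to Felix

The wh-word "who" asks about the recipient.
In the answer, "David", "a fragile artefact" and "at noon" are given — repeated from the question.
The constituent filling the recipient gap is "to Felix"; that is the focus and would carry nuclear stress.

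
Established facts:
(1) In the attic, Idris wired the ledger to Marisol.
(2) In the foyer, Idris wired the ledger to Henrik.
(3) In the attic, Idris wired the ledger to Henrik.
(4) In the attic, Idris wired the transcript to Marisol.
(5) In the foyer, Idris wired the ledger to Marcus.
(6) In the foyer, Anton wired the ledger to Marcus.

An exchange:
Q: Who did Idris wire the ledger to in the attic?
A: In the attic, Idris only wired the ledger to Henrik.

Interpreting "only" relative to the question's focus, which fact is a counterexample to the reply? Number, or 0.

1

Answering "Who did ... to ...?" puts focus on the recipient — here, "Henrik".
"Only" then excludes alternative recipients while the background — agent = Idris, thing = the ledger, setting = in the attic — is held fixed.
Fact (1) shares the background with a different recipient (Marisol) — counterexample.
(Fact (2) would refute a reading with focus on the setting — but that is not what the question asks.)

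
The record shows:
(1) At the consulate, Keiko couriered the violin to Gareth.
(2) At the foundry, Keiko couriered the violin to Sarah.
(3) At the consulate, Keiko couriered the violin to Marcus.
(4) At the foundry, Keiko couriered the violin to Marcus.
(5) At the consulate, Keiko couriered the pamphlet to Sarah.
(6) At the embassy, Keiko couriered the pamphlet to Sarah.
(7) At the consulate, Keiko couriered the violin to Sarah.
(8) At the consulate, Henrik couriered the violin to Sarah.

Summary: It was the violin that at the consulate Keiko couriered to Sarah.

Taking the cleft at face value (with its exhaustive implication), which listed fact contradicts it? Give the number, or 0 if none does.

5

Focus of the cleft: "the violin" (the thing). Presupposed background: Keiko as agent and Sarah as recipient and at the consulate as setting.
The exhaustive reading says no other thing fits that background.
But fact (5) also has Keiko as agent and Sarah as recipient and at the consulate as setting, with thing = the pamphlet — so the exhaustive reading fails.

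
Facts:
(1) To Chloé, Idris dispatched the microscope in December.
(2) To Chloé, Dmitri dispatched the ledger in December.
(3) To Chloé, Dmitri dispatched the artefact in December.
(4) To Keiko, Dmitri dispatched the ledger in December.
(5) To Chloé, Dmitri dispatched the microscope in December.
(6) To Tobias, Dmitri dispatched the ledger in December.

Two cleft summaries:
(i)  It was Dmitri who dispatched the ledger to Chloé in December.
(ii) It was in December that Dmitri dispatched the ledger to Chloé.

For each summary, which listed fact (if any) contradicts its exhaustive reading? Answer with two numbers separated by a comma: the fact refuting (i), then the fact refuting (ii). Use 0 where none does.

0, 0

(i): focus "Dmitri". No fact shares thing = the ledger, recipient = Chloé, setting = in December with a different agent. 0.
(ii): focus "in December". No fact shares agent = Dmitri, thing = the ledger, recipient = Chloé with a different setting. 0.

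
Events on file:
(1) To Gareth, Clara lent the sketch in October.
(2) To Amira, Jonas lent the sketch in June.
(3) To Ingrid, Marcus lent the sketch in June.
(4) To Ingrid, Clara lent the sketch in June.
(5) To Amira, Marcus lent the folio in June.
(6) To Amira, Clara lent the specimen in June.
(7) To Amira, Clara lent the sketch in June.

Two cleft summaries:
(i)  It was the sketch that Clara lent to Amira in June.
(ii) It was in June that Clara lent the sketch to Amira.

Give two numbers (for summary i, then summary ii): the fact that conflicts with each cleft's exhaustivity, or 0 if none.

Summary (i) focuses "the sketch" (the thing); background same agent, recipient, setting (Clara / Amira / in June). Fact (6) matches that background with thing = the specimen — refutes (i).
Summary (ii) focuses "in June" (the setting); background same agent, thing, recipient (Clara / the sketch / Amira). No fact matches that background with a different setting, so 0.

6, 0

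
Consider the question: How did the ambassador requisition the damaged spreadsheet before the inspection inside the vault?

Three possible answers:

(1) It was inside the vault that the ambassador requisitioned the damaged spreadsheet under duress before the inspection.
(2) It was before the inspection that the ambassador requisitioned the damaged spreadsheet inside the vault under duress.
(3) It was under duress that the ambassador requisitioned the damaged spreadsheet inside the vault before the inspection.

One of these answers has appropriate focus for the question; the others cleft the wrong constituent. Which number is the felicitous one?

3

The question word "how" targets the manner.
Option (1) clefts "inside the vault" — the location, not what was asked.
Option (2) clefts "before the inspection" — the time, not what was asked.
Option (3) clefts "under duress" — that matches what the question asks about.
So the congruent reply is (3).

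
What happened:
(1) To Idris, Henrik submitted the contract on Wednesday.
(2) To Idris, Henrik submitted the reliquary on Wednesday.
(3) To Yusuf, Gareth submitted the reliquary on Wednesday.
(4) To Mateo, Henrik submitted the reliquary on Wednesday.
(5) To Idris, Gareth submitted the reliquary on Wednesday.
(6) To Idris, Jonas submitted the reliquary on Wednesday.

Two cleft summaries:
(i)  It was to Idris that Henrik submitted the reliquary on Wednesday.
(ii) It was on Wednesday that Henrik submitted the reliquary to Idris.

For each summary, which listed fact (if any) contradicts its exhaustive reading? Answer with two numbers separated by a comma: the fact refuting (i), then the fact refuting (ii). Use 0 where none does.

(i): focus "Idris". Looking for Henrik as agent and the reliquary as thing and on Wednesday as setting with some other recipient — fact (4) has Mateo there. Refuted.
(ii): focus "on Wednesday". No fact shares Henrik as agent and the reliquary as thing and Idris as recipient with a different setting. 0.

4, 0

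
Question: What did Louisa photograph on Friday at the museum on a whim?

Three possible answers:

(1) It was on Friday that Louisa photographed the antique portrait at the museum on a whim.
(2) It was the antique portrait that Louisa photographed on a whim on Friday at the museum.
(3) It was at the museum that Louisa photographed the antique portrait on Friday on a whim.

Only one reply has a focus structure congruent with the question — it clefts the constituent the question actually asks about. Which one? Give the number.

2

The question word "what" targets the direct object.
Option (1) clefts "on Friday" — the time, not what was asked.
Option (2) clefts "the antique portrait" — that matches what the question asks about.
Option (3) clefts "at the museum" — the location, not what was asked.
So the congruent reply is (2).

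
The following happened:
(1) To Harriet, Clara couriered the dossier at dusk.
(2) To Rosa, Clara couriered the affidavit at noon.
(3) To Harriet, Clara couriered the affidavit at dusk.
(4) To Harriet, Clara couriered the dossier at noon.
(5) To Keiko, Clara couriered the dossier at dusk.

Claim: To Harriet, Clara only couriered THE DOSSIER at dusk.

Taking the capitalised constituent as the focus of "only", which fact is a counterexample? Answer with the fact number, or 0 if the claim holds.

The capitals mark "the dossier" as focus. So "only" rules out other things, with the rest (Clara as agent and Harriet as recipient and at dusk as setting) as background.
Fact (3) shares the background but differs in thing (the affidavit) — a counterexample.

3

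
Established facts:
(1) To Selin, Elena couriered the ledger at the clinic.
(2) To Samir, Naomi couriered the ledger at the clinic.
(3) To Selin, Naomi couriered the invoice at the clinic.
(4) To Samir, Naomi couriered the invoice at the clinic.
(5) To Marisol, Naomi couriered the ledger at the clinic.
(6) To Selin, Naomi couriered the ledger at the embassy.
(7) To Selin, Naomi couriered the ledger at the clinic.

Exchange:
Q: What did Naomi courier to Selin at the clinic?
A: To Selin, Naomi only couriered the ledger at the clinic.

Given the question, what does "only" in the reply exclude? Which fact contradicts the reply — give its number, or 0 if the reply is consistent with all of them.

3

The question "What did ...?" targets the thing, so in the reply the focus falls on "the ledger".
So "only" ranges over things; the rest (agent = Naomi, recipient = Selin, setting = at the clinic) is presupposed.
Fact (3) shares the background with a different thing (the invoice) — counterexample.
(Fact (2) would refute a reading with focus on the recipient — but that is not what the question asks.)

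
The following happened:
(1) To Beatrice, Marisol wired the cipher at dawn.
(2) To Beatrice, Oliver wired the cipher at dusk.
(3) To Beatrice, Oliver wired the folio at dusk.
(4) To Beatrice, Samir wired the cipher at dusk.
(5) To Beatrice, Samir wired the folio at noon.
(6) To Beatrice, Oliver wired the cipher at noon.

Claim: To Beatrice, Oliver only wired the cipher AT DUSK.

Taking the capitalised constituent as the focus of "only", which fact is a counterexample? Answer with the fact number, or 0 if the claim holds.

6

The capitals mark "at dusk" as focus. So "only" rules out other settings, with the rest (agent = Oliver, thing = the cipher, recipient = Beatrice) as background.
Fact (6) matches on agent = Oliver, thing = the cipher, recipient = Beatrice, but has setting = at noon instead. That refutes the claim.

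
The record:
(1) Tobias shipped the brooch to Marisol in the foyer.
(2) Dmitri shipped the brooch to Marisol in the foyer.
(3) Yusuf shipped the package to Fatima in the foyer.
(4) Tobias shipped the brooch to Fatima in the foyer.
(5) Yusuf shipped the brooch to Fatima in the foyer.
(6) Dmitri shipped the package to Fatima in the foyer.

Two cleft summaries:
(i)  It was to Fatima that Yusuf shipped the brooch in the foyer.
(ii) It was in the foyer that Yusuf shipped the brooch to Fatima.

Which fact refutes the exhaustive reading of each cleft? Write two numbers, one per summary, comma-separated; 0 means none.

0, 0

Summary (i) focuses "Fatima" (the recipient); background same agent, thing, setting (Yusuf / the brooch / in the foyer). No fact matches that background with a different recipient, so 0.
Summary (ii) focuses "in the foyer" (the setting); background same agent, thing, recipient (Yusuf / the brooch / Fatima). No fact matches that background with a different setting, so 0.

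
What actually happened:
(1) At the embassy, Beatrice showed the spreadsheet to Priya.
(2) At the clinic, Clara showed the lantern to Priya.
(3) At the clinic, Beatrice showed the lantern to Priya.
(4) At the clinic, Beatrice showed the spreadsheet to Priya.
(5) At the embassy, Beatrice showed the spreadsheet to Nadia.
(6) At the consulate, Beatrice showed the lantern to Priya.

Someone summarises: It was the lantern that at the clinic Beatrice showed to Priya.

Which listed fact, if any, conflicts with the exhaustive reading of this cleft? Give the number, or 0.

4

Focus of the cleft: "the lantern" (the thing). Presupposed background: agent = Beatrice, recipient = Priya, setting = at the clinic.
The exhaustive reading says no other thing fits that background.
But fact (4) also has agent = Beatrice, recipient = Priya, setting = at the clinic, with thing = the spreadsheet — so the exhaustive reading fails.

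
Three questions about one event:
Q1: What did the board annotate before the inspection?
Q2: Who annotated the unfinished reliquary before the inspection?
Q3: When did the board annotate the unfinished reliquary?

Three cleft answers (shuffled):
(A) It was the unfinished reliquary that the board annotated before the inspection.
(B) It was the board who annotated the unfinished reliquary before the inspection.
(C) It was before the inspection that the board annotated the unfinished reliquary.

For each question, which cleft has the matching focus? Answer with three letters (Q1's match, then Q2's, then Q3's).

ABC

Q1 asks about the direct object; cleft (A) focuses "the unfinished reliquary", which is the direct object — so Q1 → A.
Q2 asks about the subject (agent); cleft (B) focuses "the board", which is the subject (agent) — so Q2 → B.
Q3 asks about the time; cleft (C) focuses "before the inspection", which is the time — so Q3 → C.
Mapping: Q1→A, Q2→B, Q3→C.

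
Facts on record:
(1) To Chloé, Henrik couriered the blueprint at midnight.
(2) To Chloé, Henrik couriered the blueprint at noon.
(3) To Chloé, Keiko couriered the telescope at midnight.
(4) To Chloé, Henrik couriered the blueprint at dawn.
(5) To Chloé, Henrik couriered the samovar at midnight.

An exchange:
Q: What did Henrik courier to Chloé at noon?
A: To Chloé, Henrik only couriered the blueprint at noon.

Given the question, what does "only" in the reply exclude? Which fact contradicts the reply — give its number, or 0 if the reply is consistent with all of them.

The question "What did ...?" targets the thing, so in the reply the focus falls on "the blueprint".
"Only" then excludes alternative things while the background — Henrik as agent and Chloé as recipient and at noon as setting — is held fixed.
No listed fact shares that background with another thing. Nothing contradicts the reply.
(Fact (1) would refute a reading with focus on the setting — but that is not what the question asks.)

0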